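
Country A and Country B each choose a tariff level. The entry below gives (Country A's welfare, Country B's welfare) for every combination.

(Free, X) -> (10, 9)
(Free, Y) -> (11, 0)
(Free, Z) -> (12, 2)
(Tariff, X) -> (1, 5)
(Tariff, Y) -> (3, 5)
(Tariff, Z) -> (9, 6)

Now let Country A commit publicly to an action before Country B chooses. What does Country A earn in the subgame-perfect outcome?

Solve by backward induction (Country A leads).
- Free → Country B plays X (best of 9, 0, 2); Country A gets 10.
- Tariff → Country B plays Z (best of 5, 5, 6); Country A gets 9.
Maximizing over 10, 9, Country A chooses Free. Subgame-perfect outcome: (Free, X) with payoffs (10, 9).

10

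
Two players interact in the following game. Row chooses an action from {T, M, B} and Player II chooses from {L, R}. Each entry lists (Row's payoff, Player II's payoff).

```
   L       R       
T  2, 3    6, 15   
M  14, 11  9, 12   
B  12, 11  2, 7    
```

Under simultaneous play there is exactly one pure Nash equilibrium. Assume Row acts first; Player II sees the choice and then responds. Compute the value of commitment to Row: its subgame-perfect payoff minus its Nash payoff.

Backward induction with Row moving first.
- T → Player II plays R (best of 3, 15); Row gets 6.
- M → Player II plays R (best of 11, 12); Row gets 9.
- B → Player II plays L (best of 11, 7); Row gets 12.
Among 6, 9, 12, the best is 12 at B. Subgame-perfect outcome: (B, L) with payoffs (12, 11).
For the simultaneous game, intersect best replies.
Row's best replies: L→M; R→M.
Player II's best replies: T→R; M→R; B→L.
The unique mutual best reply is (M, R), giving (9, 12).
Row's commitment gain: 12 − 9 = 3.

3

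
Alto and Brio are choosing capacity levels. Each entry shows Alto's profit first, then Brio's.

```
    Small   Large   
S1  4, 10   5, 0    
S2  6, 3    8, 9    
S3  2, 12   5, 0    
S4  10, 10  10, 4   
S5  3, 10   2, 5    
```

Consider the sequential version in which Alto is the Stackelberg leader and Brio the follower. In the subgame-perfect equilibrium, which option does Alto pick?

Brio best-responds to each possible Alto move:
- S1 → Brio plays Small (best of 10, 0); Alto gets 4.
- S2 → Brio plays Large (best of 3, 9); Alto gets 8.
- S3 → Brio plays Small (best of 12, 0); Alto gets 2.
- S4 → Brio plays Small (best of 10, 4); Alto gets 10.
- S5 → Brio plays Small (best of 10, 5); Alto gets 3.
Alto's induced payoffs are 4, 8, 2, 10, 3, so Alto commits to S4. Subgame-perfect outcome: (S4, Small) with payoffs (10, 10).

S4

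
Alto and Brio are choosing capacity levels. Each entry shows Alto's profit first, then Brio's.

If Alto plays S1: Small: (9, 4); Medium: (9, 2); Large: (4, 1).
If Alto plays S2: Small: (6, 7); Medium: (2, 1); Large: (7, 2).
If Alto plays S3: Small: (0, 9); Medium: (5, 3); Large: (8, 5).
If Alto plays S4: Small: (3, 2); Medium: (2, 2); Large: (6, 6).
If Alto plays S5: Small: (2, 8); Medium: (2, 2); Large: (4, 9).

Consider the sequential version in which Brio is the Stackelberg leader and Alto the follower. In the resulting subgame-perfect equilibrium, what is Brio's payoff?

Work backward from Alto's decision.
- Small: BR = S1, leader payoff 4.
- Medium: BR = S1, leader payoff 2.
- Large: BR = S3, leader payoff 5.
Maximizing over 4, 2, 5, Brio chooses Large. Subgame-perfect outcome: (S3, Large) with payoffs (8, 5).

5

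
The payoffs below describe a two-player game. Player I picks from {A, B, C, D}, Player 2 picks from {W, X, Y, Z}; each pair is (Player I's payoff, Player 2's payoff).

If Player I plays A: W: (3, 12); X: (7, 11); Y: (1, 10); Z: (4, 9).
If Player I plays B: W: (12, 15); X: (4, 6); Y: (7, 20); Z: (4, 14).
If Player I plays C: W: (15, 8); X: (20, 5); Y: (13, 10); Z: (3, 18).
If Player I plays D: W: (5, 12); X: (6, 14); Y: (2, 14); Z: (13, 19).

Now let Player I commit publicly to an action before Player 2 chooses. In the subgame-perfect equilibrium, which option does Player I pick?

Work backward from Player 2's decision.
- A → Player 2 plays W (best of 12, 11, 10, 9); Player I gets 3.
- B → Player 2 plays Y (best of 15, 6, 20, 14); Player I gets 7.
- C → Player 2 plays Z (best of 8, 5, 10, 18); Player I gets 3.
- D → Player 2 plays Z (best of 12, 14, 14, 19); Player I gets 13.
Player I's induced payoffs are 3, 7, 3, 13, so Player I commits to D. Subgame-perfect outcome: (D, Z) with payoffs (13, 19).

D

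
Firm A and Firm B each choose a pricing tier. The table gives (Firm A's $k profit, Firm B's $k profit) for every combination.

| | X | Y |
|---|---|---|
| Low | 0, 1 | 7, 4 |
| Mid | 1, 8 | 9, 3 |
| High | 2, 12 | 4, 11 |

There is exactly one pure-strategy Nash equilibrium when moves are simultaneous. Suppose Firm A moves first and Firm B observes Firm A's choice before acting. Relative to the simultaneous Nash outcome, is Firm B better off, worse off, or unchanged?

Solve by backward induction (Firm A leads).
- Low → Firm B plays Y (best of 1, 4); Firm A gets 7.
- Mid → Firm B plays X (best of 8, 3); Firm A gets 1.
- High → Firm B plays X (best of 12, 11); Firm A gets 2.
Maximizing over 7, 1, 2, Firm A chooses Low. Subgame-perfect outcome: (Low, Y) with payoffs (7, 4).
Now find the simultaneous Nash equilibrium.
Firm A's best replies: X→High; Y→Mid.
Firm B's best replies: Low→Y; Mid→X; High→X.
Only (High, X) has each player best-responding; Nash payoffs (2, 12).
Firm B earns 4 sequentially versus 12 at the Nash outcome: worse off.

worse off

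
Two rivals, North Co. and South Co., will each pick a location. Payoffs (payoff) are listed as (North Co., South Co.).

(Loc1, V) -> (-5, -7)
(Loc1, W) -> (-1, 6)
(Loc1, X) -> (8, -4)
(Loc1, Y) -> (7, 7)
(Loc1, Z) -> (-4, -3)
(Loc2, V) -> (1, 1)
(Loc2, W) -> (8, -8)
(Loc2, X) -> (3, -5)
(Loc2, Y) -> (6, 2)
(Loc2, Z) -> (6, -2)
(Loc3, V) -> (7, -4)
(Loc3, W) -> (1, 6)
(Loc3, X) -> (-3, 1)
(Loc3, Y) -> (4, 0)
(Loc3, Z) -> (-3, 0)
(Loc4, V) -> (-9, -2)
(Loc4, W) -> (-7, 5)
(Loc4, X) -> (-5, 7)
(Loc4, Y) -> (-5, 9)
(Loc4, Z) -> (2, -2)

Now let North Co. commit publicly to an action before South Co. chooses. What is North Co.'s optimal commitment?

Work backward from South Co.'s decision.
- Loc1: BR = Y, leader payoff 7.
- Loc2: BR = Y, leader payoff 6.
- Loc3: BR = W, leader payoff 1.
- Loc4: BR = Y, leader payoff -5.
Among 7, 6, 1, -5, the best is 7 at Loc1. Subgame-perfect outcome: (Loc1, Y) with payoffs (7, 7).

Loc1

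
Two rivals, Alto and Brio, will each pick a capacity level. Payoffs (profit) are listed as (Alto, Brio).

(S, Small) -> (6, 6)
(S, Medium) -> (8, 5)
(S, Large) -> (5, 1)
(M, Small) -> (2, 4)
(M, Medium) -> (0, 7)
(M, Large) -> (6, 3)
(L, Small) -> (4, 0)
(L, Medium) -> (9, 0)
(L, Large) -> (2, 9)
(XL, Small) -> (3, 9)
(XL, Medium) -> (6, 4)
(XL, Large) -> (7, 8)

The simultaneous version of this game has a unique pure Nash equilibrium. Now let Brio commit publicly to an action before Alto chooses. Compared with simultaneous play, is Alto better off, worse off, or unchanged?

better off

Backward induction with Brio moving first.
- Small: Alto compares 6, 2, 4, 3 and picks S; Brio would get 6.
- Medium: Alto compares 8, 0, 9, 6 and picks L; Brio would get 0.
- Large: Alto compares 5, 6, 2, 7 and picks XL; Brio would get 8.
Among 6, 0, 8, the best is 8 at Large. Subgame-perfect outcome: (XL, Large) with payoffs (7, 8).
Under simultaneous play:
Alto's best replies: Small→S; Medium→L; Large→XL.
Brio's best replies: S→Small; M→Medium; L→Large; XL→Small.
Only (S, Small) has each player best-responding; Nash payoffs (6, 6).
Alto earns 7 sequentially versus 6 at the Nash outcome: better off.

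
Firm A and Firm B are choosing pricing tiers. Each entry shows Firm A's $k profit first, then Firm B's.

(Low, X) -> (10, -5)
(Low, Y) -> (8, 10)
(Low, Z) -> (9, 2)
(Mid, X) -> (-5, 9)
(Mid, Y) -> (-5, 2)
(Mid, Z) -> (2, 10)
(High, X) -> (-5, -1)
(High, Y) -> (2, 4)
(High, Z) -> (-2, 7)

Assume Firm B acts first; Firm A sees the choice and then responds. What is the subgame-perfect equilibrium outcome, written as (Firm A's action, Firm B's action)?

Solve by backward induction (Firm B leads).
- X → Firm A plays Low (best of 10, -5, -5); Firm B gets -5.
- Y → Firm A plays Low (best of 8, -5, 2); Firm B gets 10.
- Z → Firm A plays Low (best of 9, 2, -2); Firm B gets 2.
Among -5, 10, 2, the best is 10 at Y. Subgame-perfect outcome: (Low, Y) with payoffs (8, 10).

(Low, Y)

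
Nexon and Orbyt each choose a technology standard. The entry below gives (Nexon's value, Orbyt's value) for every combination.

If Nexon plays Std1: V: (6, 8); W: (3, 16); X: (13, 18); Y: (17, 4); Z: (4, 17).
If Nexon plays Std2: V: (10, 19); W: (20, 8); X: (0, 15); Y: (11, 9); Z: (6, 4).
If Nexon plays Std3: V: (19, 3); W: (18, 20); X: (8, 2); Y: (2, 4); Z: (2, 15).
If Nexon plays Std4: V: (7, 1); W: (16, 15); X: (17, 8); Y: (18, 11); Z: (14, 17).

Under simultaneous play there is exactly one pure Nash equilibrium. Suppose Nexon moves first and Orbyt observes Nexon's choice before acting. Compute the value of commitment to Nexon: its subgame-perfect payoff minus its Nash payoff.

Backward induction with Nexon moving first.
- Std1 → Orbyt plays X (best of 8, 16, 18, 4, 17); Nexon gets 13.
- Std2 → Orbyt plays V (best of 19, 8, 15, 9, 4); Nexon gets 10.
- Std3 → Orbyt plays W (best of 3, 20, 2, 4, 15); Nexon gets 18.
- Std4 → Orbyt plays Z (best of 1, 15, 8, 11, 17); Nexon gets 14.
Maximizing over 13, 10, 18, 14, Nexon chooses Std3. Subgame-perfect outcome: (Std3, W) with payoffs (18, 20).
Under simultaneous play:
Nexon's best replies: V→Std3; W→Std2; X→Std4; Y→Std4; Z→Std4.
Orbyt's best replies: Std1→X; Std2→V; Std3→W; Std4→Z.
The unique mutual best reply is (Std4, Z), giving (14, 17).
Nexon's commitment gain: 18 − 14 = 4.

4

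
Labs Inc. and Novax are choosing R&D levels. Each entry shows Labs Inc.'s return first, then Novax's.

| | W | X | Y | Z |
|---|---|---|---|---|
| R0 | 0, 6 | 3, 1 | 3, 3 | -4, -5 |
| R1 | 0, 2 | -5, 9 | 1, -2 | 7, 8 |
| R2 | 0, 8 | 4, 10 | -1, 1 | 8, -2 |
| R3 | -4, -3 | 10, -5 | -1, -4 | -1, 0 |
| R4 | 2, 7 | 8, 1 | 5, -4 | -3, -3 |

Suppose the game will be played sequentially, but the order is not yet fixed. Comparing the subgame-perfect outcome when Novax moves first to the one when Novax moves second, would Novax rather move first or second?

second

If Labs Inc. leads: Novax's best replies are R0→W, R1→X, R2→X, R3→Z, R4→W; Labs Inc.'s induced payoffs 0, -5, 4, -1, 2; outcome (R2, X), payoffs (4, 10).
If Novax leads: Labs Inc.'s best replies are W→R4, X→R3, Y→R4, Z→R2; Novax's induced payoffs 7, -5, -4, -2; outcome (R4, W), payoffs (2, 7).
Novax gets 7 moving first and 10 moving second, so Novax prefers to move second.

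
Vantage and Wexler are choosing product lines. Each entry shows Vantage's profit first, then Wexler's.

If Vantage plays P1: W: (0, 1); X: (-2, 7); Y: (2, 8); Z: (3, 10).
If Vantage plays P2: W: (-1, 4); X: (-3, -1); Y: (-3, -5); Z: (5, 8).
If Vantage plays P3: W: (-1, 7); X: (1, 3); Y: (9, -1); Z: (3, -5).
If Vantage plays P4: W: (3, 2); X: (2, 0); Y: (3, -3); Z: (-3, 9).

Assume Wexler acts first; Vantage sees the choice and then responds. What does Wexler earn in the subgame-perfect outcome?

8

Solve by backward induction (Wexler leads).
- W → Vantage plays P4 (best of 0, -1, -1, 3); Wexler gets 2.
- X → Vantage plays P4 (best of -2, -3, 1, 2); Wexler gets 0.
- Y → Vantage plays P3 (best of 2, -3, 9, 3); Wexler gets -1.
- Z → Vantage plays P2 (best of 3, 5, 3, -3); Wexler gets 8.
Wexler's induced payoffs are 2, 0, -1, 8, so Wexler commits to Z. Subgame-perfect outcome: (P2, Z) with payoffs (5, 8).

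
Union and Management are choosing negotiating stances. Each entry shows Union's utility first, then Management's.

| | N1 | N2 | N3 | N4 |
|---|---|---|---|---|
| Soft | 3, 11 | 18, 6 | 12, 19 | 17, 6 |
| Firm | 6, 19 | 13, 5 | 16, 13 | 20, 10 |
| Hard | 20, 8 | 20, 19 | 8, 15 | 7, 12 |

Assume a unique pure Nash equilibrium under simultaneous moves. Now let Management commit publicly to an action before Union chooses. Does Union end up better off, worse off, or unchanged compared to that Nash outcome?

unchanged

Solve by backward induction (Management leads).
- N1 → Union plays Hard (best of 3, 6, 20); Management gets 8.
- N2 → Union plays Hard (best of 18, 13, 20); Management gets 19.
- N3 → Union plays Firm (best of 12, 16, 8); Management gets 13.
- N4 → Union plays Firm (best of 17, 20, 7); Management gets 10.
Management's induced payoffs are 8, 19, 13, 10, so Management commits to N2. Subgame-perfect outcome: (Hard, N2) with payoffs (20, 19).
Now find the simultaneous Nash equilibrium.
Union's best replies: N1→Hard; N2→Hard; N3→Firm; N4→Firm.
Management's best replies: Soft→N3; Firm→N1; Hard→N2.
The unique mutual best reply is (Hard, N2), giving (20, 19).
Union earns 20 sequentially versus 20 at the Nash outcome: unchanged.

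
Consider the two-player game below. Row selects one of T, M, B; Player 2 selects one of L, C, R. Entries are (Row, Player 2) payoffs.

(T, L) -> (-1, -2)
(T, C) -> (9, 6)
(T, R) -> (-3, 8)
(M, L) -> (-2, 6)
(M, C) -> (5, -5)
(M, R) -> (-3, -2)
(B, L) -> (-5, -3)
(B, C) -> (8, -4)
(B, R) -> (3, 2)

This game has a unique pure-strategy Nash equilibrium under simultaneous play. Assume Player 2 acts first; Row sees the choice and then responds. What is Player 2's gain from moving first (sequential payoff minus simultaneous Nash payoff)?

4

Work backward from Row's decision.
- L: BR = T, leader payoff -2.
- C: BR = T, leader payoff 6.
- R: BR = B, leader payoff 2.
Among -2, 6, 2, the best is 6 at C. Subgame-perfect outcome: (T, C) with payoffs (9, 6).
Now find the simultaneous Nash equilibrium.
Row's best replies: L→T; C→T; R→B.
Player 2's best replies: T→R; M→L; B→R.
Only (B, R) has each player best-responding; Nash payoffs (3, 2).
Player 2's commitment gain: 6 − 2 = 4.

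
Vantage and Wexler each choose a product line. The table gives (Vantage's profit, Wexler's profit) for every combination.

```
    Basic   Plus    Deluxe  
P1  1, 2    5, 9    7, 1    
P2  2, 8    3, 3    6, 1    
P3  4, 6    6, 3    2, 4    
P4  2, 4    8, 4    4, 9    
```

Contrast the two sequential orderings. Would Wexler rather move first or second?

second

If Vantage leads: Wexler's best replies are P1→Plus, P2→Basic, P3→Basic, P4→Deluxe; Vantage's induced payoffs 5, 2, 4, 4; outcome (P1, Plus), payoffs (5, 9).
If Wexler leads: Vantage's best replies are Basic→P3, Plus→P4, Deluxe→P1; Wexler's induced payoffs 6, 4, 1; outcome (P3, Basic), payoffs (4, 6).
Wexler gets 6 moving first and 9 moving second, so Wexler prefers to move second.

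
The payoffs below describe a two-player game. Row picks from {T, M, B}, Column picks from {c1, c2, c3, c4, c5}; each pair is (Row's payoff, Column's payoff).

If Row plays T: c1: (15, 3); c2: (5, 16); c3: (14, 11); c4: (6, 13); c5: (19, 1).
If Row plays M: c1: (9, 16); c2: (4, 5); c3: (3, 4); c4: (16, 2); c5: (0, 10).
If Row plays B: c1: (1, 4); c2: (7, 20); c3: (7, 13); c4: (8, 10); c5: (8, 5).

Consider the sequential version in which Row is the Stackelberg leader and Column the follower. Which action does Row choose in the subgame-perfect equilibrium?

Work backward from Column's decision.
- T: BR = c2, leader payoff 5.
- M: BR = c1, leader payoff 9.
- B: BR = c2, leader payoff 7.
Row's induced payoffs are 5, 9, 7, so Row commits to M. Subgame-perfect outcome: (M, c1) with payoffs (9, 16).

M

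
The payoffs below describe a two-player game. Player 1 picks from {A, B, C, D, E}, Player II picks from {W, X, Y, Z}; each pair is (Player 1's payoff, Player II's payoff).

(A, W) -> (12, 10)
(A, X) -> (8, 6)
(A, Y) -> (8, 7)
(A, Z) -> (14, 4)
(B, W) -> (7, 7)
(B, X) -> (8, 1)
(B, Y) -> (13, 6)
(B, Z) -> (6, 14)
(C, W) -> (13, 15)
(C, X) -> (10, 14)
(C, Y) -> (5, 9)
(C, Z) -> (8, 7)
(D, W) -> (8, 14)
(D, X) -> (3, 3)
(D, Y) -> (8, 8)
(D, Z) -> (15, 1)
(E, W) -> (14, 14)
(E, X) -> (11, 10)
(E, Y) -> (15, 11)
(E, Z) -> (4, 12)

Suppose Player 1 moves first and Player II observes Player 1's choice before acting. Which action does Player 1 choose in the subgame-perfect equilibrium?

Work backward from Player II's decision.
- A: Player II compares 10, 6, 7, 4 and picks W; Player 1 would get 12.
- B: Player II compares 7, 1, 6, 14 and picks Z; Player 1 would get 6.
- C: Player II compares 15, 14, 9, 7 and picks W; Player 1 would get 13.
- D: Player II compares 14, 3, 8, 1 and picks W; Player 1 would get 8.
- E: Player II compares 14, 10, 11, 12 and picks W; Player 1 would get 14.
Among 12, 6, 13, 8, 14, the best is 14 at E. Subgame-perfect outcome: (E, W) with payoffs (14, 14).

E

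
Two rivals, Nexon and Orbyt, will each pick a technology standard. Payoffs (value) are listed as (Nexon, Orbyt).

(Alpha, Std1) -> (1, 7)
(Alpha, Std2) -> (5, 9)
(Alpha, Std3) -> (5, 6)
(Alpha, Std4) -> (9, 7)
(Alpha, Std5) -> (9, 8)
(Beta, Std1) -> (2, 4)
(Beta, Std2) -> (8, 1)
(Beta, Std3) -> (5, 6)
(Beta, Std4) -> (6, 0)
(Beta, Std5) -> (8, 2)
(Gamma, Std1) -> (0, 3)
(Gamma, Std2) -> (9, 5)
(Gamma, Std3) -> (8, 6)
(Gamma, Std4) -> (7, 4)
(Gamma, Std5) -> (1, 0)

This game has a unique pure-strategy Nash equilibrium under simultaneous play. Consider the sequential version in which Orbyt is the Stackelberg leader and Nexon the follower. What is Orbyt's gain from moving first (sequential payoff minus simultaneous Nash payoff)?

2

Work backward from Nexon's decision.
- Std1: BR = Beta, leader payoff 4.
- Std2: BR = Gamma, leader payoff 5.
- Std3: BR = Gamma, leader payoff 6.
- Std4: BR = Alpha, leader payoff 7.
- Std5: BR = Alpha, leader payoff 8.
Orbyt's induced payoffs are 4, 5, 6, 7, 8, so Orbyt commits to Std5. Subgame-perfect outcome: (Alpha, Std5) with payoffs (9, 8).
For the simultaneous game, intersect best replies.
Nexon's best replies: Std1→Beta; Std2→Gamma; Std3→Gamma; Std4→Alpha; Std5→Alpha.
Orbyt's best replies: Alpha→Std2; Beta→Std3; Gamma→Std3.
The unique mutual best reply is (Gamma, Std3), giving (8, 6).
Orbyt's commitment gain: 8 − 6 = 2.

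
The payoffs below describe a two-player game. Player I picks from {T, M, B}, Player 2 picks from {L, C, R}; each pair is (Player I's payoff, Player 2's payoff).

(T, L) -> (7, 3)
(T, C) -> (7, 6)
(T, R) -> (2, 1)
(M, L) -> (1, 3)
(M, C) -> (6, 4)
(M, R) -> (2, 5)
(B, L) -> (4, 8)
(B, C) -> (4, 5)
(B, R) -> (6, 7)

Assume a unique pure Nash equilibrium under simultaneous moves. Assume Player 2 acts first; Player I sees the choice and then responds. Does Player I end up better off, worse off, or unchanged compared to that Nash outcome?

worse off

Work backward from Player I's decision.
- L → Player I plays T (best of 7, 1, 4); Player 2 gets 3.
- C → Player I plays T (best of 7, 6, 4); Player 2 gets 6.
- R → Player I plays B (best of 2, 2, 6); Player 2 gets 7.
Maximizing over 3, 6, 7, Player 2 chooses R. Subgame-perfect outcome: (B, R) with payoffs (6, 7).
For the simultaneous game, intersect best replies.
Player I's best replies: L→T; C→T; R→B.
Player 2's best replies: T→C; M→R; B→L.
Only (T, C) has each player best-responding; Nash payoffs (7, 6).
Player I earns 6 sequentially versus 7 at the Nash outcome: worse off.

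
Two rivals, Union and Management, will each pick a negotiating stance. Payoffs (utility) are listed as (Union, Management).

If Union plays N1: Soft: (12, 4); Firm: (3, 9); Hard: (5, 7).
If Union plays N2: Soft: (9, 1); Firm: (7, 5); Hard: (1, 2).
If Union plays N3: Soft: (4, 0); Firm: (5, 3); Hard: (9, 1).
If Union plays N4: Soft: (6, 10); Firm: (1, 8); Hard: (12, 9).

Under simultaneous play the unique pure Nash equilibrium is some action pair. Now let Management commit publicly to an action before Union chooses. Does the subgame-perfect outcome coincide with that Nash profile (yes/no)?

no

Work backward from Union's decision.
- Soft: BR = N1, leader payoff 4.
- Firm: BR = N2, leader payoff 5.
- Hard: BR = N4, leader payoff 9.
Among 4, 5, 9, the best is 9 at Hard. Subgame-perfect outcome: (N4, Hard) with payoffs (12, 9).
For the simultaneous game, intersect best replies.
Union's best replies: Soft→N1; Firm→N2; Hard→N4.
Management's best replies: N1→Firm; N2→Firm; N3→Firm; N4→Soft.
The unique mutual best reply is (N2, Firm), giving (7, 5).
Sequential outcome (N4, Hard) differs from the Nash profile (N2, Firm).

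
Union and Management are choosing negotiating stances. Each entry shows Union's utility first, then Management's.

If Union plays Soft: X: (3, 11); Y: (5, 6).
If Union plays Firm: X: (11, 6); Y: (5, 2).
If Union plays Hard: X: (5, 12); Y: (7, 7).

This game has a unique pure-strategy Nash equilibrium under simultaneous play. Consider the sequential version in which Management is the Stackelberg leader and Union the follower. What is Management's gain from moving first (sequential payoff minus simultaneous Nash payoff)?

1

Work backward from Union's decision.
- X: Union compares 3, 11, 5 and picks Firm; Management would get 6.
- Y: Union compares 5, 5, 7 and picks Hard; Management would get 7.
Maximizing over 6, 7, Management chooses Y. Subgame-perfect outcome: (Hard, Y) with payoffs (7, 7).
Now find the simultaneous Nash equilibrium.
Union's best replies: X→Firm; Y→Hard.
Management's best replies: Soft→X; Firm→X; Hard→X.
The unique mutual best reply is (Firm, X), giving (11, 6).
Management's commitment gain: 7 − 6 = 1.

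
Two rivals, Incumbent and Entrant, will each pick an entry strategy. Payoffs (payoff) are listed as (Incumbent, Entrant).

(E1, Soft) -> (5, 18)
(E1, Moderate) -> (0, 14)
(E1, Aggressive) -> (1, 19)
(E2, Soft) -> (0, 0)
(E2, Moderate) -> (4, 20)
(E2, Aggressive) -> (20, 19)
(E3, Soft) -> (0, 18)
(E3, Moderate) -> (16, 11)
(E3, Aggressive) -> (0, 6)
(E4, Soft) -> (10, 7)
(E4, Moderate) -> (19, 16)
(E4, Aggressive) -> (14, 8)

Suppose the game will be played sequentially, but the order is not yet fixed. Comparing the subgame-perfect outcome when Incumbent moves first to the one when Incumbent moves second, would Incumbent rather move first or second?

If Incumbent leads: Entrant's best replies are E1→Aggressive, E2→Moderate, E3→Soft, E4→Moderate; Incumbent's induced payoffs 1, 4, 0, 19; outcome (E4, Moderate), payoffs (19, 16).
If Entrant leads: Incumbent's best replies are Soft→E4, Moderate→E4, Aggressive→E2; Entrant's induced payoffs 7, 16, 19; outcome (E2, Aggressive), payoffs (20, 19).
Incumbent gets 19 moving first and 20 moving second, so Incumbent prefers to move second.

second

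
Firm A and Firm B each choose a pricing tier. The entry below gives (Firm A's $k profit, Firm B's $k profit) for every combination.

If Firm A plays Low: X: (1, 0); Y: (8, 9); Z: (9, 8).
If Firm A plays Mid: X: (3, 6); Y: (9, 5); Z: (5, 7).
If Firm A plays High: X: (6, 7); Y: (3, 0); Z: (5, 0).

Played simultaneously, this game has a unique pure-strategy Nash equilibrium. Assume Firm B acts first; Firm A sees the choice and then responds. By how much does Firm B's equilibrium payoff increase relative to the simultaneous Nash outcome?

Backward induction with Firm B moving first.
- X: BR = High, leader payoff 7.
- Y: BR = Mid, leader payoff 5.
- Z: BR = Low, leader payoff 8.
Among 7, 5, 8, the best is 8 at Z. Subgame-perfect outcome: (Low, Z) with payoffs (9, 8).
Now find the simultaneous Nash equilibrium.
Firm A's best replies: X→High; Y→Mid; Z→Low.
Firm B's best replies: Low→Y; Mid→Z; High→X.
The unique mutual best reply is (High, X), giving (6, 7).
Firm B's commitment gain: 8 − 7 = 1.

1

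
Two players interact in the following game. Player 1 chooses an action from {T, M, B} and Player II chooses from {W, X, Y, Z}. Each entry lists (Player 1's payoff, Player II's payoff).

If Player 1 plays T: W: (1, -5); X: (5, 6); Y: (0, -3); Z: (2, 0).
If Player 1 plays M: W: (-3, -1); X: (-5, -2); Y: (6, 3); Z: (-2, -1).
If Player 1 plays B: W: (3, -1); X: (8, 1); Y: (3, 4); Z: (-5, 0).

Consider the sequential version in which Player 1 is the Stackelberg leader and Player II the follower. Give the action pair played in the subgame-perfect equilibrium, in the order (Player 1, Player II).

Work backward from Player II's decision.
- T: BR = X, leader payoff 5.
- M: BR = Y, leader payoff 6.
- B: BR = Y, leader payoff 3.
Maximizing over 5, 6, 3, Player 1 chooses M. Subgame-perfect outcome: (M, Y) with payoffs (6, 3).

(M, Y)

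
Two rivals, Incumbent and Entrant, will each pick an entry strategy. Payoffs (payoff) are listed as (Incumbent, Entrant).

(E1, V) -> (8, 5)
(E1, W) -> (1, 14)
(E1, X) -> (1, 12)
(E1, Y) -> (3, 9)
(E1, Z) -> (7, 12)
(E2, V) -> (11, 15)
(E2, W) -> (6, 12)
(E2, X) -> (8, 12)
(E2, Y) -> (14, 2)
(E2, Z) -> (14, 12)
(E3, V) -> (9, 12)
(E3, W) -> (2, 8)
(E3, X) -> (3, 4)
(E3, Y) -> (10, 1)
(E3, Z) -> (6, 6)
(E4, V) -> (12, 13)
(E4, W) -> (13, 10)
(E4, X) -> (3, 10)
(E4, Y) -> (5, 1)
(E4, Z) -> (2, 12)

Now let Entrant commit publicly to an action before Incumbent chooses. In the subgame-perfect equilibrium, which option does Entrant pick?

V

Solve by backward induction (Entrant leads).
- V: BR = E4, leader payoff 13.
- W: BR = E4, leader payoff 10.
- X: BR = E2, leader payoff 12.
- Y: BR = E2, leader payoff 2.
- Z: BR = E2, leader payoff 12.
Entrant's induced payoffs are 13, 10, 12, 2, 12, so Entrant commits to V. Subgame-perfect outcome: (E4, V) with payoffs (12, 13).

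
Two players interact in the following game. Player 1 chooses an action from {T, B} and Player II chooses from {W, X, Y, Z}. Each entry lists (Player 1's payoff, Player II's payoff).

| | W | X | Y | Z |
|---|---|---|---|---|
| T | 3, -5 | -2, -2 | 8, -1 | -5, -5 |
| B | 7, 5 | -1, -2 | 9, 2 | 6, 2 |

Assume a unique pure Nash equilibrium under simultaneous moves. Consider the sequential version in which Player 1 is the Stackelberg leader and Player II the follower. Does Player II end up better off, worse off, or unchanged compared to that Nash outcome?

worse off

Work backward from Player II's decision.
- T → Player II plays Y (best of -5, -2, -1, -5); Player 1 gets 8.
- B → Player II plays W (best of 5, -2, 2, 2); Player 1 gets 7.
Maximizing over 8, 7, Player 1 chooses T. Subgame-perfect outcome: (T, Y) with payoffs (8, -1).
For the simultaneous game, intersect best replies.
Player 1's best replies: W→B; X→B; Y→B; Z→B.
Player II's best replies: T→Y; B→W.
The unique mutual best reply is (B, W), giving (7, 5).
Player II earns -1 sequentially versus 5 at the Nash outcome: worse off.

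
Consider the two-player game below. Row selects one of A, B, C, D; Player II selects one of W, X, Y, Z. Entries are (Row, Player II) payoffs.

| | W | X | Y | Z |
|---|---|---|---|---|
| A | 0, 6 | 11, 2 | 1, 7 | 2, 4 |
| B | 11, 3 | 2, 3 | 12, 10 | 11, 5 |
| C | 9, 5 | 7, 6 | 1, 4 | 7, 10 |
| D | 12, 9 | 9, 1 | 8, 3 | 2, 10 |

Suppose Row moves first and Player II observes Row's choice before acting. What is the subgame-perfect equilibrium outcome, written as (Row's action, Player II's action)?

(B, Y)

Player II best-responds to each possible Row move:
- A: Player II compares 6, 2, 7, 4 and picks Y; Row would get 1.
- B: Player II compares 3, 3, 10, 5 and picks Y; Row would get 12.
- C: Player II compares 5, 6, 4, 10 and picks Z; Row would get 7.
- D: Player II compares 9, 1, 3, 10 and picks Z; Row would get 2.
Row's induced payoffs are 1, 12, 7, 2, so Row commits to B. Subgame-perfect outcome: (B, Y) with payoffs (12, 10).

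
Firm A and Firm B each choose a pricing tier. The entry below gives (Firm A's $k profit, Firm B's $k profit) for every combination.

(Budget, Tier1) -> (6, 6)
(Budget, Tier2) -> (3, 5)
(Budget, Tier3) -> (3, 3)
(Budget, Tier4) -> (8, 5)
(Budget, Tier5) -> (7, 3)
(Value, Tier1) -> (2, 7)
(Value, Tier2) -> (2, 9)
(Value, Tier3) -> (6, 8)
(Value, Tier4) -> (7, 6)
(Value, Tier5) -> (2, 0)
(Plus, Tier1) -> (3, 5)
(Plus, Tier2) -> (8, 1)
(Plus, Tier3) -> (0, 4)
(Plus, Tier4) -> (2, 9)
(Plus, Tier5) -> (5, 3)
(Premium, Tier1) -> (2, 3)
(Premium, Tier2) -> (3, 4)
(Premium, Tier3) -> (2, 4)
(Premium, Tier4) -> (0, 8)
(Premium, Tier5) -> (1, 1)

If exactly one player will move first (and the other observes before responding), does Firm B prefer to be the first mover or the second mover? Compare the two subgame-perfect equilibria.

first

If Firm A leads: Firm B's best replies are Budget→Tier1, Value→Tier2, Plus→Tier4, Premium→Tier4; Firm A's induced payoffs 6, 2, 2, 0; outcome (Budget, Tier1), payoffs (6, 6).
If Firm B leads: Firm A's best replies are Tier1→Budget, Tier2→Plus, Tier3→Value, Tier4→Budget, Tier5→Budget; Firm B's induced payoffs 6, 1, 8, 5, 3; outcome (Value, Tier3), payoffs (6, 8).
Firm B gets 8 moving first and 6 moving second, so Firm B prefers to move first.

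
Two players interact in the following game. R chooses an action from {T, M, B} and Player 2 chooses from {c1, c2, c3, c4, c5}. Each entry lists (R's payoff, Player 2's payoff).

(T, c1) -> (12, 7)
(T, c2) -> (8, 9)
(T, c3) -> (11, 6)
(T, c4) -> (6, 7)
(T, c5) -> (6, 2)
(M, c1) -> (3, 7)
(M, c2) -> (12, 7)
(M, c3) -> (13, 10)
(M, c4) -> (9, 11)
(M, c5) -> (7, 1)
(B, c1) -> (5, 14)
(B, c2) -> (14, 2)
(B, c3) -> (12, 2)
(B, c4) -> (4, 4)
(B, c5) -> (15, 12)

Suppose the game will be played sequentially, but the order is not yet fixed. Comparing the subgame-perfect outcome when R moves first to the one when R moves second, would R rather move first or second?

second

If R leads: Player 2's best replies are T→c2, M→c4, B→c1; R's induced payoffs 8, 9, 5; outcome (M, c4), payoffs (9, 11).
If Player 2 leads: R's best replies are c1→T, c2→B, c3→M, c4→M, c5→B; Player 2's induced payoffs 7, 2, 10, 11, 12; outcome (B, c5), payoffs (15, 12).
R gets 9 moving first and 15 moving second, so R prefers to move second.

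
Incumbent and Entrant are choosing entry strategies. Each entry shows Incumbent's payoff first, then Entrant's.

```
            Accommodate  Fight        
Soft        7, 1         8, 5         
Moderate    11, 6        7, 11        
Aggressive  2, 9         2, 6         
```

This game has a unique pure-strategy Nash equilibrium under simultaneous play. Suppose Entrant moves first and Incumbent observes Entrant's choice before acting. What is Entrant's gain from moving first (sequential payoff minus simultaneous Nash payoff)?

1

Solve by backward induction (Entrant leads).
- Accommodate: BR = Moderate, leader payoff 6.
- Fight: BR = Soft, leader payoff 5.
Maximizing over 6, 5, Entrant chooses Accommodate. Subgame-perfect outcome: (Moderate, Accommodate) with payoffs (11, 6).
For the simultaneous game, intersect best replies.
Incumbent's best replies: Accommodate→Moderate; Fight→Soft.
Entrant's best replies: Soft→Fight; Moderate→Fight; Aggressive→Accommodate.
The unique mutual best reply is (Soft, Fight), giving (8, 5).
Entrant's commitment gain: 6 − 5 = 1.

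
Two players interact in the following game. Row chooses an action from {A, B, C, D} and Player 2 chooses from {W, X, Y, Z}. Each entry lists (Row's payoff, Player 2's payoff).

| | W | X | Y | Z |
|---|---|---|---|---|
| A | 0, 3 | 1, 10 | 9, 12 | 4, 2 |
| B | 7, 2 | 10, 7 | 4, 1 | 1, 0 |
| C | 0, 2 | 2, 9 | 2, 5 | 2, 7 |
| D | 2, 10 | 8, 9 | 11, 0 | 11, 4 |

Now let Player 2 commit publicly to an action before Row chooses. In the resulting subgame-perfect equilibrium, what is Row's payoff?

10

Backward induction with Player 2 moving first.
- W: BR = B, leader payoff 2.
- X: BR = B, leader payoff 7.
- Y: BR = D, leader payoff 0.
- Z: BR = D, leader payoff 4.
Maximizing over 2, 7, 0, 4, Player 2 chooses X. Subgame-perfect outcome: (B, X) with payoffs (10, 7).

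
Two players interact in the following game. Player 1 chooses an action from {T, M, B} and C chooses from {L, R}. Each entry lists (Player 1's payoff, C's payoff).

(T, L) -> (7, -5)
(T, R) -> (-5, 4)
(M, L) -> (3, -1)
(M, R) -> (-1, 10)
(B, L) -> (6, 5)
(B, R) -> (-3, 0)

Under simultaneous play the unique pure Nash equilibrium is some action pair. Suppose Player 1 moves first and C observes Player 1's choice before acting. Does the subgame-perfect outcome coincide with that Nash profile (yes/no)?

no

Solve by backward induction (Player 1 leads).
- T: C compares -5, 4 and picks R; Player 1 would get -5.
- M: C compares -1, 10 and picks R; Player 1 would get -1.
- B: C compares 5, 0 and picks L; Player 1 would get 6.
Among -5, -1, 6, the best is 6 at B. Subgame-perfect outcome: (B, L) with payoffs (6, 5).
Under simultaneous play:
Player 1's best replies: L→T; R→M.
C's best replies: T→R; M→R; B→L.
The unique mutual best reply is (M, R), giving (-1, 10).
Sequential outcome (B, L) differs from the Nash profile (M, R).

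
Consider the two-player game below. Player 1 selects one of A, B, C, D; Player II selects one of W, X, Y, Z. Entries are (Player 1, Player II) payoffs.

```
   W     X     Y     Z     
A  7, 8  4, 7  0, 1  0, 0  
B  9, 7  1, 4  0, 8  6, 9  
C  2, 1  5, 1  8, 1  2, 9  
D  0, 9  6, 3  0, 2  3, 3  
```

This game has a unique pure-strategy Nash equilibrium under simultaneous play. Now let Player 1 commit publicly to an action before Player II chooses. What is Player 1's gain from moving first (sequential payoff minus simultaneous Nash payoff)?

1

Player II best-responds to each possible Player 1 move:
- A: BR = W, leader payoff 7.
- B: BR = Z, leader payoff 6.
- C: BR = Z, leader payoff 2.
- D: BR = W, leader payoff 0.
Among 7, 6, 2, 0, the best is 7 at A. Subgame-perfect outcome: (A, W) with payoffs (7, 8).
For the simultaneous game, intersect best replies.
Player 1's best replies: W→B; X→D; Y→C; Z→B.
Player II's best replies: A→W; B→Z; C→Z; D→W.
Only (B, Z) has each player best-responding; Nash payoffs (6, 9).
Player 1's commitment gain: 7 − 6 = 1.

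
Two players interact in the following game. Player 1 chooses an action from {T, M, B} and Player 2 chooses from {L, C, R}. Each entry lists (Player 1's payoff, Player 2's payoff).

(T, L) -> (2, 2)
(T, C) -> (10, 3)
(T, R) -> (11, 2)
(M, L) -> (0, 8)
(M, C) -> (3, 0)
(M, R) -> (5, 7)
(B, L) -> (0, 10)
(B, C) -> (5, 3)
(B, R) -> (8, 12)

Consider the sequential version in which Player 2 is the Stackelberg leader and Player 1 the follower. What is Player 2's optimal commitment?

Work backward from Player 1's decision.
- L: BR = T, leader payoff 2.
- C: BR = T, leader payoff 3.
- R: BR = T, leader payoff 2.
Player 2's induced payoffs are 2, 3, 2, so Player 2 commits to C. Subgame-perfect outcome: (T, C) with payoffs (10, 3).

C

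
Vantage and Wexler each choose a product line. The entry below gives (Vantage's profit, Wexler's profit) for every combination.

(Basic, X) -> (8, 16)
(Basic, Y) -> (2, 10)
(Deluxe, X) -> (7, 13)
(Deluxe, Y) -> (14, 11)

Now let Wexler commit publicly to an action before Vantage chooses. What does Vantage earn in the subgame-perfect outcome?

8

Solve by backward induction (Wexler leads).
- X → Vantage plays Basic (best of 8, 7); Wexler gets 16.
- Y → Vantage plays Deluxe (best of 2, 14); Wexler gets 11.
Maximizing over 16, 11, Wexler chooses X. Subgame-perfect outcome: (Basic, X) with payoffs (8, 16).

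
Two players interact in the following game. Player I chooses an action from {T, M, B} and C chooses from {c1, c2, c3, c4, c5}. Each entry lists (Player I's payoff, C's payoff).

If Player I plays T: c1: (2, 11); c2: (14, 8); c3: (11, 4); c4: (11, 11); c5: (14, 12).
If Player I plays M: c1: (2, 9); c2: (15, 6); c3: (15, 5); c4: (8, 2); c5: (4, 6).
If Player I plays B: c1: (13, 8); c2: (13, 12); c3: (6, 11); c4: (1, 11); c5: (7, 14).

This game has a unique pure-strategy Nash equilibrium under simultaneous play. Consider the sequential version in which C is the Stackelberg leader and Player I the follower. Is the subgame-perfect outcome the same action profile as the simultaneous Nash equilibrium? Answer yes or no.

Solve by backward induction (C leads).
- c1: Player I compares 2, 2, 13 and picks B; C would get 8.
- c2: Player I compares 14, 15, 13 and picks M; C would get 6.
- c3: Player I compares 11, 15, 6 and picks M; C would get 5.
- c4: Player I compares 11, 8, 1 and picks T; C would get 11.
- c5: Player I compares 14, 4, 7 and picks T; C would get 12.
Maximizing over 8, 6, 5, 11, 12, C chooses c5. Subgame-perfect outcome: (T, c5) with payoffs (14, 12).
For the simultaneous game, intersect best replies.
Player I's best replies: c1→B; c2→M; c3→M; c4→T; c5→T.
C's best replies: T→c5; M→c1; B→c5.
The unique mutual best reply is (T, c5), giving (14, 12).
Sequential outcome (T, c5) coincides with the Nash profile (T, c5).

yes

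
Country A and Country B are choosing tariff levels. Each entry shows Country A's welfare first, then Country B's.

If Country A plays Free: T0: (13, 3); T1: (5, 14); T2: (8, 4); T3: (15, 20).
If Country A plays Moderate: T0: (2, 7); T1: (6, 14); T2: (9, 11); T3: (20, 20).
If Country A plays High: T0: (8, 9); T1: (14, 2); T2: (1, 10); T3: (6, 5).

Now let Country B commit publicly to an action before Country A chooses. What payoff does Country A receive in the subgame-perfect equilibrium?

Work backward from Country A's decision.
- T0 → Country A plays Free (best of 13, 2, 8); Country B gets 3.
- T1 → Country A plays High (best of 5, 6, 14); Country B gets 2.
- T2 → Country A plays Moderate (best of 8, 9, 1); Country B gets 11.
- T3 → Country A plays Moderate (best of 15, 20, 6); Country B gets 20.
Country B's induced payoffs are 3, 2, 11, 20, so Country B commits to T3. Subgame-perfect outcome: (Moderate, T3) with payoffs (20, 20).

20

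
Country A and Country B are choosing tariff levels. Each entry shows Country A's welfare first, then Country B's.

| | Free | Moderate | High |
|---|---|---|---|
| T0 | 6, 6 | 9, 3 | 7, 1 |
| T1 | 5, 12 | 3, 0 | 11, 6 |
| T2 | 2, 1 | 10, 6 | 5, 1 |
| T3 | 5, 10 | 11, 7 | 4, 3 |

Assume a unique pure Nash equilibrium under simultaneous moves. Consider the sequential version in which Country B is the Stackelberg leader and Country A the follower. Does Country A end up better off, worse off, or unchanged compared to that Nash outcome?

better off

Solve by backward induction (Country B leads).
- Free: BR = T0, leader payoff 6.
- Moderate: BR = T3, leader payoff 7.
- High: BR = T1, leader payoff 6.
Among 6, 7, 6, the best is 7 at Moderate. Subgame-perfect outcome: (T3, Moderate) with payoffs (11, 7).
For the simultaneous game, intersect best replies.
Country A's best replies: Free→T0; Moderate→T3; High→T1.
Country B's best replies: T0→Free; T1→Free; T2→Moderate; T3→Free.
The unique mutual best reply is (T0, Free), giving (6, 6).
Country A earns 11 sequentially versus 6 at the Nash outcome: better off.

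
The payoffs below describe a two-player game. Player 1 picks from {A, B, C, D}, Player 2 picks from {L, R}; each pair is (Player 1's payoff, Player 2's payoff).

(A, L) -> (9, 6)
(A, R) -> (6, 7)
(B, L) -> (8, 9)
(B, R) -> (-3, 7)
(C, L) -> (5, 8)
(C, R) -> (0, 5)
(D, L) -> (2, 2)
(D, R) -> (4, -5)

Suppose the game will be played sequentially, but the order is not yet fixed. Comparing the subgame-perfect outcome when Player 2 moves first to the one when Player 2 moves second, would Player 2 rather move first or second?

second

If Player 1 leads: Player 2's best replies are A→R, B→L, C→L, D→L; Player 1's induced payoffs 6, 8, 5, 2; outcome (B, L), payoffs (8, 9).
If Player 2 leads: Player 1's best replies are L→A, R→A; Player 2's induced payoffs 6, 7; outcome (A, R), payoffs (6, 7).
Player 2 gets 7 moving first and 9 moving second, so Player 2 prefers to move second.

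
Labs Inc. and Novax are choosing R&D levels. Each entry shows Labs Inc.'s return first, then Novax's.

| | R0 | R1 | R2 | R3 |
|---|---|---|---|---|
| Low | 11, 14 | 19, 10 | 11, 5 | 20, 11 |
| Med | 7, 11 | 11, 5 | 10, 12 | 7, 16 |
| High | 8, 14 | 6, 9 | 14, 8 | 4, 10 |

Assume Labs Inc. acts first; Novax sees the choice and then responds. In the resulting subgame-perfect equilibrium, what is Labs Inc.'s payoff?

11

Novax best-responds to each possible Labs Inc. move:
- Low: BR = R0, leader payoff 11.
- Med: BR = R3, leader payoff 7.
- High: BR = R0, leader payoff 8.
Maximizing over 11, 7, 8, Labs Inc. chooses Low. Subgame-perfect outcome: (Low, R0) with payoffs (11, 14).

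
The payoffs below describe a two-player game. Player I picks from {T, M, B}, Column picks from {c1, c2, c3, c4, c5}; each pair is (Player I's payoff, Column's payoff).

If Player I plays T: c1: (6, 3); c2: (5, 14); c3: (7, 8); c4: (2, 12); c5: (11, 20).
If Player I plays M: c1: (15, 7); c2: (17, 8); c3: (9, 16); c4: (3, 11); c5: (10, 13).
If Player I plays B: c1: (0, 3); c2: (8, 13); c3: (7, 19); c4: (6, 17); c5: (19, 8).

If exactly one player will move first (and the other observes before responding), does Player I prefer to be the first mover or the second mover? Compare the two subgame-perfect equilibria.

If Player I leads: Column's best replies are T→c5, M→c3, B→c3; Player I's induced payoffs 11, 9, 7; outcome (T, c5), payoffs (11, 20).
If Column leads: Player I's best replies are c1→M, c2→M, c3→M, c4→B, c5→B; Column's induced payoffs 7, 8, 16, 17, 8; outcome (B, c4), payoffs (6, 17).
Player I gets 11 moving first and 6 moving second, so Player I prefers to move first.

first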